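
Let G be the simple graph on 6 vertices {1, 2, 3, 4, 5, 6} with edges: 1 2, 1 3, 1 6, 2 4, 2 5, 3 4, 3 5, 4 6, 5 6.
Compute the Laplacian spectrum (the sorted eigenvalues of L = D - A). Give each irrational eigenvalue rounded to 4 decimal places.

[0, 3, 3, 3, 3, 6]

Reading degrees in the order [1, 2, 3, 4, 5, 6] gives [3, 3, 3, 3, 3, 3]; set D = diag(3, 3, 3, 3, 3, 3) and form L = D - A. Since every row of L sums to 0, the all-ones vector is in the kernel and 0 is an eigenvalue. The single zero eigenvalue shows the graph is connected. There is one zero in the spectrum, matching the 1 component. The eigenvalues sum to 18, which equals trace(L) = 2|E|.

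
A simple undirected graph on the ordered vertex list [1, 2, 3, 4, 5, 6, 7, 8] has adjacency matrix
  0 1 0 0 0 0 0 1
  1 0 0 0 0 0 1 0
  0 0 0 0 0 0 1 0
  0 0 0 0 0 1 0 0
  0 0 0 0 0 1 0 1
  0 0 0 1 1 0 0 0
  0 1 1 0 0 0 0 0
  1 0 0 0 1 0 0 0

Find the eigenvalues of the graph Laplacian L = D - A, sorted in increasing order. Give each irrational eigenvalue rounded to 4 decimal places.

[0, 0.1522, 0.5858, 1.2346, 2, 2.7654, 3.4142, 3.8478]

Reading degrees in the order [1, 2, 3, 4, 5, 6, 7, 8] gives [2, 2, 1, 1, 2, 2, 2, 2]; set D = diag(2, 2, 1, 1, 2, 2, 2, 2) and form L = D - A. L is symmetric positive semidefinite, so every eigenvalue is real and nonnegative. The eigenvalues sum to 14, which equals trace(L) = 2|E|.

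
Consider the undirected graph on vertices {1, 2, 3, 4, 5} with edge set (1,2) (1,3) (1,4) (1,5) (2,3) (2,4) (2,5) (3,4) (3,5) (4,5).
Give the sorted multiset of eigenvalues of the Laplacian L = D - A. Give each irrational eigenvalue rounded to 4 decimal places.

[0, 5, 5, 5, 5]

Reading degrees in the order [1, 2, 3, 4, 5] gives [4, 4, 4, 4, 4]; set D = diag(4, 4, 4, 4, 4) and form L = D - A. The multiplicity of 0 as a Laplacian eigenvalue equals the number of connected components. The single zero eigenvalue shows the graph is connected. The largest eigenvalue, 5, is at most the vertex count 5.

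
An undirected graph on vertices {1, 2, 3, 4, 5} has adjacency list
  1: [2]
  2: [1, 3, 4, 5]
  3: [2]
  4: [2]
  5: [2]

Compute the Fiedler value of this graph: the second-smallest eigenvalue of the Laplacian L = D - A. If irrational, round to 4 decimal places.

Reading degrees in the order [1, 2, 3, 4, 5] gives [1, 4, 1, 1, 1]; set D = diag(1, 4, 1, 1, 1) and form L = D - A. The sorted Laplacian eigenvalues are [0, 1, 1, 1, 5]; the algebraic connectivity is the second entry, 1. The eigenvalues sum to 8, which equals trace(L) = 2|E|.

1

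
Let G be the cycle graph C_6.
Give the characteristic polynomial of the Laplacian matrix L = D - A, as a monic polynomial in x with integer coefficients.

x^6 - 12x^5 + 54x^4 - 112x^3 + 105x^2 - 36x

The graph has 6 vertices and degree multiset [2, 2, 2, 2, 2, 2]; D is the diagonal matrix of degrees and L = D - A. The eigenvalues of L are [0, 1, 1, 3, 3, 4]; the characteristic polynomial is the product of (x - lambda_i), which multiplies out to x^6 - 12x^5 + 54x^4 - 112x^3 + 105x^2 - 36x. Since p(0) = det(-L) = 0, x divides p(x).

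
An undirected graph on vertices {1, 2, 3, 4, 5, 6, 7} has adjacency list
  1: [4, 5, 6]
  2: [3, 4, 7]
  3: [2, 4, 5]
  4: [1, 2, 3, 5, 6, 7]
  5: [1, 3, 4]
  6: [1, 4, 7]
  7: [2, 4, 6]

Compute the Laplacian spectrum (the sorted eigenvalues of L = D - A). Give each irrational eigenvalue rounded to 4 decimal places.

Each diagonal entry of L is the vertex degree and each off-diagonal entry is -1 where an edge is present, 0 otherwise; in the order [1, 2, 3, 4, 5, 6, 7] the diagonal is [3, 3, 3, 6, 3, 3, 3]. L is symmetric positive semidefinite, so every eigenvalue is real and nonnegative. By the matrix-tree theorem the graph has (1/7) * product of the nonzero eigenvalues = 320 spanning trees. The eigenvalues sum to 24, which equals trace(L) = 2|E|.

[0, 2, 2, 4, 4, 5, 7]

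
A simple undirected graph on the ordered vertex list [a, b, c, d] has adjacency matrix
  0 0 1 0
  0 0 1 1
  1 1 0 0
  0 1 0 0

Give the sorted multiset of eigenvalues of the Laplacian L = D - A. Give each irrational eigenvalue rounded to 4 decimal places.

[0, 0.5858, 2, 3.4142]

Each diagonal entry of L is the vertex degree and each off-diagonal entry is -1 where an edge is present, 0 otherwise; in the order [a, b, c, d] the diagonal is [1, 2, 2, 1]. The multiplicity of 0 as a Laplacian eigenvalue equals the number of connected components. By the matrix-tree theorem the graph has (1/4) * product of the nonzero eigenvalues = 1 spanning tree. The eigenvalues sum to 6, which equals trace(L) = 2|E|.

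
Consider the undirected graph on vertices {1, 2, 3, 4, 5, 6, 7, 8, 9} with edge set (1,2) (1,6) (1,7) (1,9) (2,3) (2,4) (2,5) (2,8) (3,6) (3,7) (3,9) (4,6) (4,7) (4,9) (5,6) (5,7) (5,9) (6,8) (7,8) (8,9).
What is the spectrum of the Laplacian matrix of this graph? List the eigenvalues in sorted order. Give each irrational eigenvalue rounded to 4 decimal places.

[0, 4, 4, 4, 4, 5, 5, 5, 9]

Each diagonal entry of L is the vertex degree and each off-diagonal entry is -1 where an edge is present, 0 otherwise; in the order [1, 2, 3, 4, 5, 6, 7, 8, 9] the diagonal is [4, 5, 4, 4, 4, 5, 5, 4, 5]. Since every row of L sums to 0, the all-ones vector is in the kernel and 0 is an eigenvalue. The eigenvalues sum to 40, which equals trace(L) = 2|E|. There is one zero in the spectrum, matching the 1 component.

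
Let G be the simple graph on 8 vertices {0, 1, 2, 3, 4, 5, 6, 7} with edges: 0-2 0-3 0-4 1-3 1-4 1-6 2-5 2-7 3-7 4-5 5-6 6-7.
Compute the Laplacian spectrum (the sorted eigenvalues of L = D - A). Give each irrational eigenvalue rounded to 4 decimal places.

[0, 2, 2, 2, 4, 4, 4, 6]

With the vertex order [0, 1, 2, 3, 4, 5, 6, 7], the degrees are [3, 3, 3, 3, 3, 3, 3, 3], giving D = diag(3, 3, 3, 3, 3, 3, 3, 3) and L = D - A. Since every row of L sums to 0, the all-ones vector is in the kernel and 0 is an eigenvalue. The single zero eigenvalue shows the graph is connected. The eigenvalues sum to 24, which equals trace(L) = 2|E|.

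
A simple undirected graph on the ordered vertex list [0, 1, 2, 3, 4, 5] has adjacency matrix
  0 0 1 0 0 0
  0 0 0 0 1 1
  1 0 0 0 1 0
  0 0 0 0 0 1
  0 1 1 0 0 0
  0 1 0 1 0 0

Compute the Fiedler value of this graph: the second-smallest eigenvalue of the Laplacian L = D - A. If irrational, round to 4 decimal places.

With the vertex order [0, 1, 2, 3, 4, 5], the degrees are [1, 2, 2, 1, 2, 2], giving D = diag(1, 2, 2, 1, 2, 2) and L = D - A. The sorted Laplacian eigenvalues are [0, 0.2679, 1, 2, 3, 3.7321]; the algebraic connectivity is the second entry, 0.2679. By the matrix-tree theorem the graph has (1/6) * product of the nonzero eigenvalues = 1 spanning tree. There is one zero in the spectrum, matching the 1 component.

0.2679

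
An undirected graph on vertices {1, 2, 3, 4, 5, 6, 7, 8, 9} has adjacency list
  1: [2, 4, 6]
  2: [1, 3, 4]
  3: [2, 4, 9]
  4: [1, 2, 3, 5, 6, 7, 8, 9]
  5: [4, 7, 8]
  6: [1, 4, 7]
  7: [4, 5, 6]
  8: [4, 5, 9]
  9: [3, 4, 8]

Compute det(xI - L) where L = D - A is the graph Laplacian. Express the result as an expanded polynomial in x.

Reading degrees in the order [1, 2, 3, 4, 5, 6, 7, 8, 9] gives [3, 3, 3, 8, 3, 3, 3, 3, 3]; set D = diag(3, 3, 3, 8, 3, 3, 3, 3, 3) and form L = D - A. L has integer entries, so p(x) = det(xI - L) has integer coefficients. Expanding the determinant yields x^9 - 32x^8 + 428x^7 - 3136x^6 + 13786x^5 - 37232x^4 + 60276x^3 - 53424x^2 + 19845x. Since p(0) = det(-L) = 0, x divides p(x). The largest eigenvalue, 9, is at most the vertex count 9. The eigenvalues sum to 32, which equals trace(L) = 2|E|.

x^9 - 32x^8 + 428x^7 - 3136x^6 + 13786x^5 - 37232x^4 + 60276x^3 - 53424x^2 + 19845x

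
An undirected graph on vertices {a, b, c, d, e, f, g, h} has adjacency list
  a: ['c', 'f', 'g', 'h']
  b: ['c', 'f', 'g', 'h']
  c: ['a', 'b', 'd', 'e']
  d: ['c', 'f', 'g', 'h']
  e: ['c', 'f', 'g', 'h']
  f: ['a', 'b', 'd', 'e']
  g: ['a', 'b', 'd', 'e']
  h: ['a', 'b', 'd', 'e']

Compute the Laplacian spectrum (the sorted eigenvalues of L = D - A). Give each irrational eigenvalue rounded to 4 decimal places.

[0, 4, 4, 4, 4, 4, 4, 8]

Each diagonal entry of L is the vertex degree and each off-diagonal entry is -1 where an edge is present, 0 otherwise; in the order [a, b, c, d, e, f, g, h] the diagonal is [4, 4, 4, 4, 4, 4, 4, 4]. The multiplicity of 0 as a Laplacian eigenvalue equals the number of connected components. The largest eigenvalue, 8, is at most the vertex count 8.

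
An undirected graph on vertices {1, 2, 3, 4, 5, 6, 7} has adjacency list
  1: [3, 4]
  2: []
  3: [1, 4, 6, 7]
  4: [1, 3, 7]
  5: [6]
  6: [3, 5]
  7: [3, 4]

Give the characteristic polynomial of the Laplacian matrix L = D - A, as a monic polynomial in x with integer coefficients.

x^7 - 14x^6 + 72x^5 - 166x^4 + 164x^3 - 48x^2

Reading degrees in the order [1, 2, 3, 4, 5, 6, 7] gives [2, 0, 4, 3, 1, 2, 2]; set D = diag(2, 0, 4, 3, 1, 2, 2) and form L = D - A. L has integer entries, so p(x) = det(xI - L) has integer coefficients. Expanding the determinant yields x^7 - 14x^6 + 72x^5 - 166x^4 + 164x^3 - 48x^2. The coefficient of x^6 equals -trace(L) = -14, matching the sum of degrees. The largest eigenvalue, 5.0861, is at most the vertex count 7.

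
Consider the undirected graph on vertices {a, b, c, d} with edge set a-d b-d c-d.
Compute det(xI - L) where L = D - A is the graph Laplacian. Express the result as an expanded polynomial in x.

x^4 - 6x^3 + 9x^2 - 4x

Each diagonal entry of L is the vertex degree and each off-diagonal entry is -1 where an edge is present, 0 otherwise; in the order [a, b, c, d] the diagonal is [1, 1, 1, 3]. The eigenvalues of L are [0, 1, 1, 4]; the characteristic polynomial is the product of (x - lambda_i), which multiplies out to x^4 - 6x^3 + 9x^2 - 4x. The constant term is 0 because L is singular (the all-ones vector lies in its kernel).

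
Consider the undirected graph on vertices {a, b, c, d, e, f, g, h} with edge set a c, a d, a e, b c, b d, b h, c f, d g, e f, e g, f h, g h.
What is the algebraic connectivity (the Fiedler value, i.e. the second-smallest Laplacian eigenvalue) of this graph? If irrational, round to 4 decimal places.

2

With the vertex order [a, b, c, d, e, f, g, h], the degrees are [3, 3, 3, 3, 3, 3, 3, 3], giving D = diag(3, 3, 3, 3, 3, 3, 3, 3) and L = D - A. The smallest Laplacian eigenvalue is always 0. The next one, lambda_2 = 2, measures how hard the graph is to disconnect: larger values mean better connectivity. There is one zero in the spectrum, matching the 1 component.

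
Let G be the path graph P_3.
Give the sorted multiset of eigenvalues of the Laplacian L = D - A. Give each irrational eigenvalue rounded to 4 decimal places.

[0, 1, 3]

The graph has 3 vertices and degree multiset [2, 1, 1]; D is the diagonal matrix of degrees and L = D - A. Diagonalising L (or applying a numerical eigensolver to the 3x3 matrix) gives the spectrum above. The single zero eigenvalue shows the graph is connected. By the matrix-tree theorem the graph has (1/3) * product of the nonzero eigenvalues = 1 spanning tree.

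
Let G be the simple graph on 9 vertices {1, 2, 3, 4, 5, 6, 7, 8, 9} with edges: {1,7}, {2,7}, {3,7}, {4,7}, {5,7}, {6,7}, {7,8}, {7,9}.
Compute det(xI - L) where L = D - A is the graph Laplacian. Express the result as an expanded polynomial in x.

With the vertex order [1, 2, 3, 4, 5, 6, 7, 8, 9], the degrees are [1, 1, 1, 1, 1, 1, 8, 1, 1], giving D = diag(1, 1, 1, 1, 1, 1, 8, 1, 1) and L = D - A. Computing det(xI - L) by cofactor expansion (or equivalently via sum-over-permutations) gives x^9 - 16x^8 + 84x^7 - 224x^6 + 350x^5 - 336x^4 + 196x^3 - 64x^2 + 9x. The coefficient of x^8 equals -trace(L) = -16, matching the sum of degrees. The eigenvalues sum to 16, which equals trace(L) = 2|E|. The largest eigenvalue, 9, is at most the vertex count 9.

x^9 - 16x^8 + 84x^7 - 224x^6 + 350x^5 - 336x^4 + 196x^3 - 64x^2 + 9x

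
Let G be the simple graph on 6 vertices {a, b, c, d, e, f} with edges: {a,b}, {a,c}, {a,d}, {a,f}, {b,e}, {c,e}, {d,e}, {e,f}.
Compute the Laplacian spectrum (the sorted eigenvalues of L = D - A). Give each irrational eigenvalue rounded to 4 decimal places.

Reading degrees in the order [a, b, c, d, e, f] gives [4, 2, 2, 2, 4, 2]; set D = diag(4, 2, 2, 2, 4, 2) and form L = D - A. L is symmetric positive semidefinite, so every eigenvalue is real and nonnegative. There is one zero in the spectrum, matching the 1 component. The eigenvalues sum to 16, which equals trace(L) = 2|E|.

[0, 2, 2, 2, 4, 6]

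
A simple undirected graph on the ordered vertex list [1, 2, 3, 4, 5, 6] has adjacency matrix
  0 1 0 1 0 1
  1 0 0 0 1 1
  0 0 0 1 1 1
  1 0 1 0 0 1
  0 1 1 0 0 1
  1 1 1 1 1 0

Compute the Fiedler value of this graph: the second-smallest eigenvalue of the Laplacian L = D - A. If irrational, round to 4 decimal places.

2.3820

Reading degrees in the order [1, 2, 3, 4, 5, 6] gives [3, 3, 3, 3, 3, 5]; set D = diag(3, 3, 3, 3, 3, 5) and form L = D - A. The sorted Laplacian eigenvalues are [0, 2.3820, 2.3820, 4.6180, 4.6180, 6]; the algebraic connectivity is the second entry, 2.3820. By the matrix-tree theorem the graph has (1/6) * product of the nonzero eigenvalues = 121 spanning trees. The eigenvalues sum to 20, which equals trace(L) = 2|E|.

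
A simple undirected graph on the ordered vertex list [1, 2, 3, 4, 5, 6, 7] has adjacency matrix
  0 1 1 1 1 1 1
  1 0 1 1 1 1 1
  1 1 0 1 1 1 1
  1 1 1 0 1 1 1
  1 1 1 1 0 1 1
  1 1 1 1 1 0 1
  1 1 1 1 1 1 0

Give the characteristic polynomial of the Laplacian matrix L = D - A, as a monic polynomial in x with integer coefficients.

x^7 - 42x^6 + 735x^5 - 6860x^4 + 36015x^3 - 100842x^2 + 117649x

With the vertex order [1, 2, 3, 4, 5, 6, 7], the degrees are [6, 6, 6, 6, 6, 6, 6], giving D = diag(6, 6, 6, 6, 6, 6, 6) and L = D - A. L has integer entries, so p(x) = det(xI - L) has integer coefficients. Expanding the determinant yields x^7 - 42x^6 + 735x^5 - 6860x^4 + 36015x^3 - 100842x^2 + 117649x. The coefficient of x^6 equals -trace(L) = -42, matching the sum of degrees. The largest eigenvalue, 7, is at most the vertex count 7. By the matrix-tree theorem the graph has (1/7) * product of the nonzero eigenvalues = 16807 spanning trees.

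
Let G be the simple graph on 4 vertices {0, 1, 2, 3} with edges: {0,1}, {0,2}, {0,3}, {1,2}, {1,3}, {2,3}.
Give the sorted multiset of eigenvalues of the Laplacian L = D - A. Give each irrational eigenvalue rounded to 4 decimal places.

[0, 4, 4, 4]

Each diagonal entry of L is the vertex degree and each off-diagonal entry is -1 where an edge is present, 0 otherwise; in the order [0, 1, 2, 3] the diagonal is [3, 3, 3, 3]. The multiplicity of 0 as a Laplacian eigenvalue equals the number of connected components. The single zero eigenvalue shows the graph is connected. The eigenvalues sum to 12, which equals trace(L) = 2|E|. There is one zero in the spectrum, matching the 1 component.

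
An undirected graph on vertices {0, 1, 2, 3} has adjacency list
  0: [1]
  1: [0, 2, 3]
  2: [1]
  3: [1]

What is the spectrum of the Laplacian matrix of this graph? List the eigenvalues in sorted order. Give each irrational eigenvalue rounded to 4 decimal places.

[0, 1, 1, 4]

With the vertex order [0, 1, 2, 3], the degrees are [1, 3, 1, 1], giving D = diag(1, 3, 1, 1) and L = D - A. L is symmetric positive semidefinite, so every eigenvalue is real and nonnegative. The single zero eigenvalue shows the graph is connected. There is one zero in the spectrum, matching the 1 component.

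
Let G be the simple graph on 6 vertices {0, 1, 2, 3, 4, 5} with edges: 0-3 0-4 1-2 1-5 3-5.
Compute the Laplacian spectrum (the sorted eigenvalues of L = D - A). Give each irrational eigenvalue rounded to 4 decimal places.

[0, 0.2679, 1, 2, 3, 3.7321]

Reading degrees in the order [0, 1, 2, 3, 4, 5] gives [2, 2, 1, 2, 1, 2]; set D = diag(2, 2, 1, 2, 1, 2) and form L = D - A. L is symmetric positive semidefinite, so every eigenvalue is real and nonnegative. There is one zero in the spectrum, matching the 1 component. The eigenvalues sum to 10, which equals trace(L) = 2|E|.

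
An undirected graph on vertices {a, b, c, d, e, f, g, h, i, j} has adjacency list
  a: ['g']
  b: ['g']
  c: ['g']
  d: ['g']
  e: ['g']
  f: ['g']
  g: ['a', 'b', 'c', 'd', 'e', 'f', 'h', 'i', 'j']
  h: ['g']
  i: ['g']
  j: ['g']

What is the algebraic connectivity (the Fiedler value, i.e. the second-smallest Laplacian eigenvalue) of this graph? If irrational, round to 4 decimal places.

1

With the vertex order [a, b, c, d, e, f, g, h, i, j], the degrees are [1, 1, 1, 1, 1, 1, 9, 1, 1, 1], giving D = diag(1, 1, 1, 1, 1, 1, 9, 1, 1, 1) and L = D - A. The smallest Laplacian eigenvalue is always 0. The next one, lambda_2 = 1, measures how hard the graph is to disconnect: larger values mean better connectivity. There is one zero in the spectrum, matching the 1 component.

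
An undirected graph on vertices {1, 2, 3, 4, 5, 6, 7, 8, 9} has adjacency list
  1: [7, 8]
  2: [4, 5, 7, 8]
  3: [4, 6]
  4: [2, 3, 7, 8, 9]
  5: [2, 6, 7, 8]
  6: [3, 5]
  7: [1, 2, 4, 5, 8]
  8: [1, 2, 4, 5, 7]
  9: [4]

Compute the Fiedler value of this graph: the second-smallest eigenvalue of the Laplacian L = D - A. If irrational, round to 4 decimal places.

0.8670

Each diagonal entry of L is the vertex degree and each off-diagonal entry is -1 where an edge is present, 0 otherwise; in the order [1, 2, 3, 4, 5, 6, 7, 8, 9] the diagonal is [2, 4, 2, 5, 4, 2, 5, 5, 1]. The smallest Laplacian eigenvalue is always 0. The next one, lambda_2 = 0.8670, measures how hard the graph is to disconnect: larger values mean better connectivity. By the matrix-tree theorem the graph has (1/9) * product of the nonzero eigenvalues = 660 spanning trees.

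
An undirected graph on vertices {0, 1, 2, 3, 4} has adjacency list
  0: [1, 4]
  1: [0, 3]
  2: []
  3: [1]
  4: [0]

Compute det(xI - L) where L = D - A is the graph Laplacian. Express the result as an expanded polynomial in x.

x^5 - 6x^4 + 10x^3 - 4x^2

Reading degrees in the order [0, 1, 2, 3, 4] gives [2, 2, 0, 1, 1]; set D = diag(2, 2, 0, 1, 1) and form L = D - A. L has integer entries, so p(x) = det(xI - L) has integer coefficients. Expanding the determinant yields x^5 - 6x^4 + 10x^3 - 4x^2. The constant term is 0 because L is singular (the all-ones vector lies in its kernel).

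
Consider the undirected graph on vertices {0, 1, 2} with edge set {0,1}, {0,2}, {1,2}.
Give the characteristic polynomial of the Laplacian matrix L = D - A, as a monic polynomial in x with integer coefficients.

With the vertex order [0, 1, 2], the degrees are [2, 2, 2], giving D = diag(2, 2, 2) and L = D - A. The eigenvalues of L are [0, 3, 3]; the characteristic polynomial is the product of (x - lambda_i), which multiplies out to x^3 - 6x^2 + 9x. Since p(0) = det(-L) = 0, x divides p(x). The largest eigenvalue, 3, is at most the vertex count 3.

x^3 - 6x^2 + 9x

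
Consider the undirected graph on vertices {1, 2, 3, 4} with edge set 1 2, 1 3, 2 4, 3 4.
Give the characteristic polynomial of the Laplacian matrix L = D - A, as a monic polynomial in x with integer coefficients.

x^4 - 8x^3 + 20x^2 - 16x

With the vertex order [1, 2, 3, 4], the degrees are [2, 2, 2, 2], giving D = diag(2, 2, 2, 2) and L = D - A. The eigenvalues of L are [0, 2, 2, 4]; the characteristic polynomial is the product of (x - lambda_i), which multiplies out to x^4 - 8x^3 + 20x^2 - 16x. The coefficient of x^3 equals -trace(L) = -8, matching the sum of degrees. The eigenvalues sum to 8, which equals trace(L) = 2|E|.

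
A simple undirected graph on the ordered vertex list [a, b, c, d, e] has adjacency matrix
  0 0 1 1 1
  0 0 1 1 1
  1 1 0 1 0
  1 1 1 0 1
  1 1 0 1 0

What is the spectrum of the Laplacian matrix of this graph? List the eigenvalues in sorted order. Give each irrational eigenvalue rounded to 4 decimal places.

[0, 3, 3, 5, 5]

With the vertex order [a, b, c, d, e], the degrees are [3, 3, 3, 4, 3], giving D = diag(3, 3, 3, 4, 3) and L = D - A. Diagonalising L (or applying a numerical eigensolver to the 5x5 matrix) gives the spectrum above. The single zero eigenvalue shows the graph is connected.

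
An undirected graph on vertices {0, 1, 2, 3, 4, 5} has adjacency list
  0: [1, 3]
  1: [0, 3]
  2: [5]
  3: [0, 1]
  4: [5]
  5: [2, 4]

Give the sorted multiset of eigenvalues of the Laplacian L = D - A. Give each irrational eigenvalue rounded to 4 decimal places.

[0, 0, 1, 3, 3, 3]

With the vertex order [0, 1, 2, 3, 4, 5], the degrees are [2, 2, 1, 2, 1, 2], giving D = diag(2, 2, 1, 2, 1, 2) and L = D - A. Diagonalising L (or applying a numerical eigensolver to the 6x6 matrix) gives the spectrum above. The 2 zero eigenvalues correspond to the 2 connected components.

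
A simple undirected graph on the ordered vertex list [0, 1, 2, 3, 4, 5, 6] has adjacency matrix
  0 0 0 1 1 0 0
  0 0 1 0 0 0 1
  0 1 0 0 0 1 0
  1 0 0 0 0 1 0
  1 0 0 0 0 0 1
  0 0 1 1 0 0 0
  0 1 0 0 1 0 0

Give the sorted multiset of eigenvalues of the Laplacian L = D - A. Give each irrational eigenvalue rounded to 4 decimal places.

Reading degrees in the order [0, 1, 2, 3, 4, 5, 6] gives [2, 2, 2, 2, 2, 2, 2]; set D = diag(2, 2, 2, 2, 2, 2, 2) and form L = D - A. Since every row of L sums to 0, the all-ones vector is in the kernel and 0 is an eigenvalue. The single zero eigenvalue shows the graph is connected. The eigenvalues sum to 14, which equals trace(L) = 2|E|.

[0, 0.7530, 0.7530, 2.4450, 2.4450, 3.8019, 3.8019]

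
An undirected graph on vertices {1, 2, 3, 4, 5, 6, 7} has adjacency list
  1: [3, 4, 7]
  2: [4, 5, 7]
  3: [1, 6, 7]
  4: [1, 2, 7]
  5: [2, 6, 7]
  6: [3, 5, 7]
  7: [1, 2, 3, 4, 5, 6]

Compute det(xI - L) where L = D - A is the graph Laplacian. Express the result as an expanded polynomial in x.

x^7 - 24x^6 + 231x^5 - 1140x^4 + 3036x^3 - 4128x^2 + 2240x

Each diagonal entry of L is the vertex degree and each off-diagonal entry is -1 where an edge is present, 0 otherwise; in the order [1, 2, 3, 4, 5, 6, 7] the diagonal is [3, 3, 3, 3, 3, 3, 6]. Computing det(xI - L) by cofactor expansion (or equivalently via sum-over-permutations) gives x^7 - 24x^6 + 231x^5 - 1140x^4 + 3036x^3 - 4128x^2 + 2240x. Since p(0) = det(-L) = 0, x divides p(x). The eigenvalues sum to 24, which equals trace(L) = 2|E|.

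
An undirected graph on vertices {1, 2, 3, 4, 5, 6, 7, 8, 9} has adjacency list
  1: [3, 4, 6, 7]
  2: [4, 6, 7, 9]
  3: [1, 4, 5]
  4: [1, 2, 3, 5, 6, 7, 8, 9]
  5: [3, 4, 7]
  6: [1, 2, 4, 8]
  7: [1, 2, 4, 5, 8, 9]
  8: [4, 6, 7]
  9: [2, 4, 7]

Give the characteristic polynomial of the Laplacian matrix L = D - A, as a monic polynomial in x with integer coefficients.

x^9 - 38x^8 + 611x^7 - 5430x^6 + 29178x^5 - 97080x^4 + 195280x^3 - 217058x^2 + 102024x

Each diagonal entry of L is the vertex degree and each off-diagonal entry is -1 where an edge is present, 0 otherwise; in the order [1, 2, 3, 4, 5, 6, 7, 8, 9] the diagonal is [4, 4, 3, 8, 3, 4, 6, 3, 3]. Computing det(xI - L) by cofactor expansion (or equivalently via sum-over-permutations) gives x^9 - 38x^8 + 611x^7 - 5430x^6 + 29178x^5 - 97080x^4 + 195280x^3 - 217058x^2 + 102024x. The constant term is 0 because L is singular (the all-ones vector lies in its kernel).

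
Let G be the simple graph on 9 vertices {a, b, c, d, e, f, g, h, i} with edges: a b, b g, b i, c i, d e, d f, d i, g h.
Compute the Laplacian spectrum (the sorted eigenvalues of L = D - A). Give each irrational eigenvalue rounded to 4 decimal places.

[0, 0.2118, 0.5546, 0.7223, 1, 2.0782, 2.7338, 3.8525, 4.8468]

Reading degrees in the order [a, b, c, d, e, f, g, h, i] gives [1, 3, 1, 3, 1, 1, 2, 1, 3]; set D = diag(1, 3, 1, 3, 1, 1, 2, 1, 3) and form L = D - A. L is symmetric positive semidefinite, so every eigenvalue is real and nonnegative. The single zero eigenvalue shows the graph is connected. The largest eigenvalue, 4.8468, is at most the vertex count 9.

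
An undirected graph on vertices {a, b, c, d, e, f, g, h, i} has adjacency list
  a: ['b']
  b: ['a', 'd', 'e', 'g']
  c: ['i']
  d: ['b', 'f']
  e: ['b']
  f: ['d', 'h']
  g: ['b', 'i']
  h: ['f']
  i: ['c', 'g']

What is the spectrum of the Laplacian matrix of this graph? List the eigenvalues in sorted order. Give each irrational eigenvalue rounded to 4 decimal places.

[0, 0.1981, 0.4116, 1, 1.4064, 1.5550, 3, 3.2470, 5.1819]

Each diagonal entry of L is the vertex degree and each off-diagonal entry is -1 where an edge is present, 0 otherwise; in the order [a, b, c, d, e, f, g, h, i] the diagonal is [1, 4, 1, 2, 1, 2, 2, 1, 2]. The multiplicity of 0 as a Laplacian eigenvalue equals the number of connected components. By the matrix-tree theorem the graph has (1/9) * product of the nonzero eigenvalues = 1 spanning tree.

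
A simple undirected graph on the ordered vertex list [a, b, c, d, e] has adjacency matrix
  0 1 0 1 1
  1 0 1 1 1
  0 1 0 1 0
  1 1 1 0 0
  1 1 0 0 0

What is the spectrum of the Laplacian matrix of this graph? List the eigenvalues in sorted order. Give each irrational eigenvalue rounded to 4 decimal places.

[0, 1.5858, 3, 4.4142, 5]

With the vertex order [a, b, c, d, e], the degrees are [3, 4, 2, 3, 2], giving D = diag(3, 4, 2, 3, 2) and L = D - A. L is symmetric positive semidefinite, so every eigenvalue is real and nonnegative. The single zero eigenvalue shows the graph is connected. The largest eigenvalue, 5, is at most the vertex count 5.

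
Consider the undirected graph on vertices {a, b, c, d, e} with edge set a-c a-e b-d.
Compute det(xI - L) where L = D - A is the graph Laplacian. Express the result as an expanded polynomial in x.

x^5 - 6x^4 + 11x^3 - 6x^2

Reading degrees in the order [a, b, c, d, e] gives [2, 1, 1, 1, 1]; set D = diag(2, 1, 1, 1, 1) and form L = D - A. The eigenvalues of L are [0, 0, 1, 2, 3]; the characteristic polynomial is the product of (x - lambda_i), which multiplies out to x^5 - 6x^4 + 11x^3 - 6x^2. The constant term is 0 because L is singular (the all-ones vector lies in its kernel). There are 2 zeros in the spectrum, matching the 2 components.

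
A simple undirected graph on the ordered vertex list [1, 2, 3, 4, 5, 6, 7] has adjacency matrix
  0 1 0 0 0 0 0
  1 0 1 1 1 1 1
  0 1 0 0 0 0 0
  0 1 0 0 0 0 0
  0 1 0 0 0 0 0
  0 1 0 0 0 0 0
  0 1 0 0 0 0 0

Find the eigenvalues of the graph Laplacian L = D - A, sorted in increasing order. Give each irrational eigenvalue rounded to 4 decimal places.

[0, 1, 1, 1, 1, 1, 7]

Reading degrees in the order [1, 2, 3, 4, 5, 6, 7] gives [1, 6, 1, 1, 1, 1, 1]; set D = diag(1, 6, 1, 1, 1, 1, 1) and form L = D - A. L is symmetric positive semidefinite, so every eigenvalue is real and nonnegative. The single zero eigenvalue shows the graph is connected.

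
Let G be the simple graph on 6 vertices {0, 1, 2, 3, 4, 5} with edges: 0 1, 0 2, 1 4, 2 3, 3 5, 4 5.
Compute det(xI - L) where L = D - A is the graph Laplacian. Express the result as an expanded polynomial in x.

x^6 - 12x^5 + 54x^4 - 112x^3 + 105x^2 - 36x

Each diagonal entry of L is the vertex degree and each off-diagonal entry is -1 where an edge is present, 0 otherwise; in the order [0, 1, 2, 3, 4, 5] the diagonal is [2, 2, 2, 2, 2, 2]. L has integer entries, so p(x) = det(xI - L) has integer coefficients. Expanding the determinant yields x^6 - 12x^5 + 54x^4 - 112x^3 + 105x^2 - 36x. The coefficient of x^5 equals -trace(L) = -12, matching the sum of degrees. The eigenvalues sum to 12, which equals trace(L) = 2|E|. By the matrix-tree theorem the graph has (1/6) * product of the nonzero eigenvalues = 6 spanning trees.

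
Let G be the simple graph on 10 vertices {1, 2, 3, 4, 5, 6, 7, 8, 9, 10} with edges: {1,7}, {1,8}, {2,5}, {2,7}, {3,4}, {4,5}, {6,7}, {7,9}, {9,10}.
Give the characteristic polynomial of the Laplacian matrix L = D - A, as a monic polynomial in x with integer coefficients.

Reading degrees in the order [1, 2, 3, 4, 5, 6, 7, 8, 9, 10] gives [2, 2, 1, 2, 2, 1, 4, 1, 2, 1]; set D = diag(2, 2, 1, 2, 2, 1, 4, 1, 2, 1) and form L = D - A. Computing det(xI - L) by cofactor expansion (or equivalently via sum-over-permutations) gives x^10 - 18x^9 + 133x^8 - 526x^7 + 1214x^6 - 1670x^5 + 1343x^4 - 596x^3 + 129x^2 - 10x. The coefficient of x^9 equals -trace(L) = -18, matching the sum of degrees.

x^10 - 18x^9 + 133x^8 - 526x^7 + 1214x^6 - 1670x^5 + 1343x^4 - 596x^3 + 129x^2 - 10x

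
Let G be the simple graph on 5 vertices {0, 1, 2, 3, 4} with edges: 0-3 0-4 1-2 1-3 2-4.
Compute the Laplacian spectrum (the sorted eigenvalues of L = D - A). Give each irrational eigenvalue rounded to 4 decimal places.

Each diagonal entry of L is the vertex degree and each off-diagonal entry is -1 where an edge is present, 0 otherwise; in the order [0, 1, 2, 3, 4] the diagonal is [2, 2, 2, 2, 2]. Diagonalising L (or applying a numerical eigensolver to the 5x5 matrix) gives the spectrum above. The single zero eigenvalue shows the graph is connected. The eigenvalues sum to 10, which equals trace(L) = 2|E|. By the matrix-tree theorem the graph has (1/5) * product of the nonzero eigenvalues = 5 spanning trees.

[0, 1.3820, 1.3820, 3.6180, 3.6180]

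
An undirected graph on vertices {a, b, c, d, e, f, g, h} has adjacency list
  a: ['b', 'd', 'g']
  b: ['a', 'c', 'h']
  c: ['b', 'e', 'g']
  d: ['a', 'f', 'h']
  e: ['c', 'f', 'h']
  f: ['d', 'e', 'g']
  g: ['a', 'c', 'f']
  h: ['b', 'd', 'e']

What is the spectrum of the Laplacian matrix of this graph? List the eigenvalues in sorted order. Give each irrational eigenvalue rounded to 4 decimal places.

With the vertex order [a, b, c, d, e, f, g, h], the degrees are [3, 3, 3, 3, 3, 3, 3, 3], giving D = diag(3, 3, 3, 3, 3, 3, 3, 3) and L = D - A. Since every row of L sums to 0, the all-ones vector is in the kernel and 0 is an eigenvalue. The single zero eigenvalue shows the graph is connected. The largest eigenvalue, 6, is at most the vertex count 8. There is one zero in the spectrum, matching the 1 component.

[0, 2, 2, 2, 4, 4, 4, 6]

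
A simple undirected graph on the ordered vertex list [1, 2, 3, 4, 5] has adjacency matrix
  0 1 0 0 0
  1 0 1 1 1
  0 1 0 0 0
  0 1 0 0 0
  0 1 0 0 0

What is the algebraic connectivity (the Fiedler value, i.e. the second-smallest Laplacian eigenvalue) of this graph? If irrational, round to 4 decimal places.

With the vertex order [1, 2, 3, 4, 5], the degrees are [1, 4, 1, 1, 1], giving D = diag(1, 4, 1, 1, 1) and L = D - A. The smallest Laplacian eigenvalue is always 0. The next one, lambda_2 = 1, measures how hard the graph is to disconnect: larger values mean better connectivity. The eigenvalues sum to 8, which equals trace(L) = 2|E|.

1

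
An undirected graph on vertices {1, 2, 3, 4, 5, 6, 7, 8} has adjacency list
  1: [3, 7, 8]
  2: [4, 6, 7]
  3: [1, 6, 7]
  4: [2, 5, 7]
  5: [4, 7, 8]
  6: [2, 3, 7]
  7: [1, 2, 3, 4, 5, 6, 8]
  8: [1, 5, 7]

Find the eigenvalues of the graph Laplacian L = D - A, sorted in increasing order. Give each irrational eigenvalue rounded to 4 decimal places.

Reading degrees in the order [1, 2, 3, 4, 5, 6, 7, 8] gives [3, 3, 3, 3, 3, 3, 7, 3]; set D = diag(3, 3, 3, 3, 3, 3, 7, 3) and form L = D - A. The multiplicity of 0 as a Laplacian eigenvalue equals the number of connected components.

[0, 1.7530, 1.7530, 3.4450, 3.4450, 4.8019, 4.8019, 8]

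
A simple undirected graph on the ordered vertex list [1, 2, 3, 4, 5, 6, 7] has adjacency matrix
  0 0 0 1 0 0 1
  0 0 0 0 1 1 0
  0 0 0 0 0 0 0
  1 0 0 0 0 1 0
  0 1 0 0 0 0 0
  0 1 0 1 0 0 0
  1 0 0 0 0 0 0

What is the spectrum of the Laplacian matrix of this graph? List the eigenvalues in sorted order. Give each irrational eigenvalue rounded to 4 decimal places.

[0, 0, 0.2679, 1, 2, 3, 3.7321]

Reading degrees in the order [1, 2, 3, 4, 5, 6, 7] gives [2, 2, 0, 2, 1, 2, 1]; set D = diag(2, 2, 0, 2, 1, 2, 1) and form L = D - A. Diagonalising L (or applying a numerical eigensolver to the 7x7 matrix) gives the spectrum above. The 2 zero eigenvalues correspond to the 2 connected components. The eigenvalues sum to 10, which equals trace(L) = 2|E|.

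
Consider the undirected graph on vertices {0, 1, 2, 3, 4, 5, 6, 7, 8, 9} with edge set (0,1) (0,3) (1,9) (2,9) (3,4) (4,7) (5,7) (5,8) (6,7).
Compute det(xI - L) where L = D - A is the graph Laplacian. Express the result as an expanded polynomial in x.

Reading degrees in the order [0, 1, 2, 3, 4, 5, 6, 7, 8, 9] gives [2, 2, 1, 2, 2, 2, 1, 3, 1, 2]; set D = diag(2, 2, 1, 2, 2, 2, 1, 3, 1, 2) and form L = D - A. Computing det(xI - L) by cofactor expansion (or equivalently via sum-over-permutations) gives x^10 - 18x^9 + 135x^8 - 548x^7 + 1309x^6 - 1874x^5 + 1569x^4 - 716x^3 + 153x^2 - 10x. Since p(0) = det(-L) = 0, x divides p(x). The eigenvalues sum to 18, which equals trace(L) = 2|E|.

x^10 - 18x^9 + 135x^8 - 548x^7 + 1309x^6 - 1874x^5 + 1569x^4 - 716x^3 + 153x^2 - 10x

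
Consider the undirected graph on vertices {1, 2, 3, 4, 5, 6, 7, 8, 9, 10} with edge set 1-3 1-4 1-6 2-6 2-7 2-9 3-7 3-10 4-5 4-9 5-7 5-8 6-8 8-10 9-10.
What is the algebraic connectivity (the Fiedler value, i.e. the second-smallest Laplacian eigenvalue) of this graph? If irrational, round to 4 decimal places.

Each diagonal entry of L is the vertex degree and each off-diagonal entry is -1 where an edge is present, 0 otherwise; in the order [1, 2, 3, 4, 5, 6, 7, 8, 9, 10] the diagonal is [3, 3, 3, 3, 3, 3, 3, 3, 3, 3]. The smallest Laplacian eigenvalue is always 0. The next one, lambda_2 = 2, measures how hard the graph is to disconnect: larger values mean better connectivity. The largest eigenvalue, 5, is at most the vertex count 10.

2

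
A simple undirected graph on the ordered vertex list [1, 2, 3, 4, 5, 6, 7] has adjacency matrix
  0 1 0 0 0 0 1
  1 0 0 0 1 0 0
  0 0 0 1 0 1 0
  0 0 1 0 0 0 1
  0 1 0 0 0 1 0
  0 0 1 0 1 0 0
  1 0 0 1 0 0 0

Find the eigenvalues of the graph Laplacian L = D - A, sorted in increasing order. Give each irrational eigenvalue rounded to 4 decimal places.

[0, 0.7530, 0.7530, 2.4450, 2.4450, 3.8019, 3.8019]

With the vertex order [1, 2, 3, 4, 5, 6, 7], the degrees are [2, 2, 2, 2, 2, 2, 2], giving D = diag(2, 2, 2, 2, 2, 2, 2) and L = D - A. Since every row of L sums to 0, the all-ones vector is in the kernel and 0 is an eigenvalue.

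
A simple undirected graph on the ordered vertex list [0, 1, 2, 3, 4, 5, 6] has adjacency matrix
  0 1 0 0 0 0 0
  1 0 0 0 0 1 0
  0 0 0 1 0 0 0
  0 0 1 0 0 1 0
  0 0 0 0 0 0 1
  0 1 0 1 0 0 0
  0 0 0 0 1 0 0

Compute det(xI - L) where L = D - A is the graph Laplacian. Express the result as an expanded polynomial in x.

x^7 - 10x^6 + 37x^5 - 62x^4 + 45x^3 - 10x^2

With the vertex order [0, 1, 2, 3, 4, 5, 6], the degrees are [1, 2, 1, 2, 1, 2, 1], giving D = diag(1, 2, 1, 2, 1, 2, 1) and L = D - A. Computing det(xI - L) by cofactor expansion (or equivalently via sum-over-permutations) gives x^7 - 10x^6 + 37x^5 - 62x^4 + 45x^3 - 10x^2. The constant term is 0 because L is singular (the all-ones vector lies in its kernel).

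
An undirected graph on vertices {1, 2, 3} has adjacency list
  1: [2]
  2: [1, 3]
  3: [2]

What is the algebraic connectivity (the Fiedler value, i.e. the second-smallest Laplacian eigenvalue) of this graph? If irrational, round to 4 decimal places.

Each diagonal entry of L is the vertex degree and each off-diagonal entry is -1 where an edge is present, 0 otherwise; in the order [1, 2, 3] the diagonal is [1, 2, 1]. The smallest Laplacian eigenvalue is always 0. The next one, lambda_2 = 1, measures how hard the graph is to disconnect: larger values mean better connectivity.

1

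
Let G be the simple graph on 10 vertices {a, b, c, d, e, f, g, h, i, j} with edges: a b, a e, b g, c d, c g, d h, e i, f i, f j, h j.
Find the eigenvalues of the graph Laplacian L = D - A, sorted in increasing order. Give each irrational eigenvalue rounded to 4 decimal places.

Reading degrees in the order [a, b, c, d, e, f, g, h, i, j] gives [2, 2, 2, 2, 2, 2, 2, 2, 2, 2]; set D = diag(2, 2, 2, 2, 2, 2, 2, 2, 2, 2) and form L = D - A. The multiplicity of 0 as a Laplacian eigenvalue equals the number of connected components. The eigenvalues sum to 20, which equals trace(L) = 2|E|. There is one zero in the spectrum, matching the 1 component.

[0, 0.3820, 0.3820, 1.3820, 1.3820, 2.6180, 2.6180, 3.6180, 3.6180, 4]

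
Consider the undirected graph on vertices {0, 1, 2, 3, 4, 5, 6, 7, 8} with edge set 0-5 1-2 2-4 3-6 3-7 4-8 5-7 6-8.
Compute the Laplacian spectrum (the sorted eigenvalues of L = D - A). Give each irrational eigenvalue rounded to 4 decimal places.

Reading degrees in the order [0, 1, 2, 3, 4, 5, 6, 7, 8] gives [1, 1, 2, 2, 2, 2, 2, 2, 2]; set D = diag(1, 1, 2, 2, 2, 2, 2, 2, 2) and form L = D - A. The multiplicity of 0 as a Laplacian eigenvalue equals the number of connected components. The single zero eigenvalue shows the graph is connected. The eigenvalues sum to 16, which equals trace(L) = 2|E|.

[0, 0.1206, 0.4679, 1, 1.6527, 2.3473, 3, 3.5321, 3.8794]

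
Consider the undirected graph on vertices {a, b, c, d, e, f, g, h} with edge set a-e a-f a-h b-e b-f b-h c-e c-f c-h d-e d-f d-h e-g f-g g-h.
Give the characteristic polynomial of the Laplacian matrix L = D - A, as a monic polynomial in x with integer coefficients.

With the vertex order [a, b, c, d, e, f, g, h], the degrees are [3, 3, 3, 3, 5, 5, 3, 5], giving D = diag(3, 3, 3, 3, 5, 5, 3, 5) and L = D - A. Computing det(xI - L) by cofactor expansion (or equivalently via sum-over-permutations) gives x^8 - 30x^7 + 375x^6 - 2540x^5 + 10095x^4 - 23598x^3 + 30105x^2 - 16200x. The coefficient of x^7 equals -trace(L) = -30, matching the sum of degrees. The largest eigenvalue, 8, is at most the vertex count 8.

x^8 - 30x^7 + 375x^6 - 2540x^5 + 10095x^4 - 23598x^3 + 30105x^2 - 16200x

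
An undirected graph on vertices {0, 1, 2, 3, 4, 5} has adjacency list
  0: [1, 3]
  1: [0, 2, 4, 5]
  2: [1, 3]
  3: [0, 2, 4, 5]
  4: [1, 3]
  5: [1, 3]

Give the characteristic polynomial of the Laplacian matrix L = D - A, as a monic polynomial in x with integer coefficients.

x^6 - 16x^5 + 96x^4 - 272x^3 + 368x^2 - 192x

With the vertex order [0, 1, 2, 3, 4, 5], the degrees are [2, 4, 2, 4, 2, 2], giving D = diag(2, 4, 2, 4, 2, 2) and L = D - A. Computing det(xI - L) by cofactor expansion (or equivalently via sum-over-permutations) gives x^6 - 16x^5 + 96x^4 - 272x^3 + 368x^2 - 192x. The coefficient of x^5 equals -trace(L) = -16, matching the sum of degrees. The eigenvalues sum to 16, which equals trace(L) = 2|E|.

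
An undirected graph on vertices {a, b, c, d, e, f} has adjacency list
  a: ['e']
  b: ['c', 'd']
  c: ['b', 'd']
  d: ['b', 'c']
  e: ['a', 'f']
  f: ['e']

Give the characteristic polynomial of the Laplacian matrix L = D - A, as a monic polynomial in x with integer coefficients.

x^6 - 10x^5 + 36x^4 - 54x^3 + 27x^2

Reading degrees in the order [a, b, c, d, e, f] gives [1, 2, 2, 2, 2, 1]; set D = diag(1, 2, 2, 2, 2, 1) and form L = D - A. The eigenvalues of L are [0, 0, 1, 3, 3, 3]; the characteristic polynomial is the product of (x - lambda_i), which multiplies out to x^6 - 10x^5 + 36x^4 - 54x^3 + 27x^2. The coefficient of x^5 equals -trace(L) = -10, matching the sum of degrees. The largest eigenvalue, 3, is at most the vertex count 6.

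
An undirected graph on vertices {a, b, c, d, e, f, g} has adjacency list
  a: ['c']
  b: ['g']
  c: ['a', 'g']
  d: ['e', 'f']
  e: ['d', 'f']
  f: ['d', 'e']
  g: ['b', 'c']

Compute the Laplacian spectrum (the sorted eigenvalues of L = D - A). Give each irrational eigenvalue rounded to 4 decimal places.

With the vertex order [a, b, c, d, e, f, g], the degrees are [1, 1, 2, 2, 2, 2, 2], giving D = diag(1, 1, 2, 2, 2, 2, 2) and L = D - A. Since every row of L sums to 0, the all-ones vector is in the kernel and 0 is an eigenvalue. The 2 zero eigenvalues correspond to the 2 connected components. There are 2 zeros in the spectrum, matching the 2 components.

[0, 0, 0.5858, 2, 3, 3, 3.4142]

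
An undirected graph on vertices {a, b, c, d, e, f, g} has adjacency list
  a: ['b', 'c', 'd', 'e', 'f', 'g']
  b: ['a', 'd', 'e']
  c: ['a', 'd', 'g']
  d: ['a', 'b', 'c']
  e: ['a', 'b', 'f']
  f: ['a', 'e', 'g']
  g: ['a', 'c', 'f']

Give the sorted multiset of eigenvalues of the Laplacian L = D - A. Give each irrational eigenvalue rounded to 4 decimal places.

With the vertex order [a, b, c, d, e, f, g], the degrees are [6, 3, 3, 3, 3, 3, 3], giving D = diag(6, 3, 3, 3, 3, 3, 3) and L = D - A. Since every row of L sums to 0, the all-ones vector is in the kernel and 0 is an eigenvalue. The single zero eigenvalue shows the graph is connected. The largest eigenvalue, 7, is at most the vertex count 7.

[0, 2, 2, 4, 4, 5, 7]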